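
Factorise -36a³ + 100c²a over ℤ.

Factor out 4a, leaving 25c² - 9a², which is a difference of two squares.

4a(5c - 3a)(5c + 3a)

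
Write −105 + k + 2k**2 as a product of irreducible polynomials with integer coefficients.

Need a pair with product 2·(−105) = −210 and sum 1: that's −14 and 15.
Split the middle term: 2k**2 − 14k + 15k − 105 = 2k(k − 7) + 15(k − 7).

(2k + 15)(k − 7)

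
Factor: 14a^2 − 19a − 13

(2a + 1)(7a − 13)

Need a pair with product 14·(−13) = −182 and sum −19: that's 7 and −26.
Split the middle term: 14a^2 + 7a − 26a − 13 = 7a(2a + 1) − 13(2a + 1).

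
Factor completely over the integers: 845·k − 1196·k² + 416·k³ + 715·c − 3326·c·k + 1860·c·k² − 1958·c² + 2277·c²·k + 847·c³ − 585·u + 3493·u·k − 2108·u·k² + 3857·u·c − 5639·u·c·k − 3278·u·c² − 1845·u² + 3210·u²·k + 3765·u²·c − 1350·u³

−(9·u − 11·c − 13·k)·(10·u − 11·c − 4·k + 5)·(15·u − 7·c − 8·k + 13)

Group: 10·u·(−135·u² + 228·u·c + 267·u·k − 117·u − 77·c² − 179·c·k + 143·c − 104·k² + 169·k) + (−11·c − 4·k + 5)·(−135·u² + 228·u·c + 267·u·k − 117·u − 77·c² − 179·c·k + 143·c − 104·k² + 169·k); both groups contain (−135·u² + 228·u·c + 267·u·k − 117·u − 77·c² − 179·c·k + 143·c − 104·k² + 169·k), so (10·u − 11·c − 4·k + 5) is a factor with cofactor −135·u² + 228·u·c + 267·u·k − 117·u − 77·c² − 179·c·k + 143·c − 104·k² + 169·k.
The cofactor groups again: −135·u² + 228·u·c + 267·u·k − 117·u − 77·c² − 179·c·k + 143·c − 104·k² + 169·k = −9·u·(15·u − 7·c − 8·k + 13) + (11·c + 13·k)·(15·u − 7·c − 8·k + 13); both groups contain (15·u − 7·c − 8·k + 13), giving −(9·u − 11·c − 13·k)·(15·u − 7·c − 8·k + 13).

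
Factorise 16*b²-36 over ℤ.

Factor out 4, leaving 4*b²-9, which is a difference of two squares.

4*(2*b+3)*(2*b-3)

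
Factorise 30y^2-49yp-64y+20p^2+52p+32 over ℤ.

Group: 6y(5y-4p-4) + (-5p-8)(5y-4p-4); both groups contain (5y-4p-4).

(5y-4p-4)(6y-5p-8)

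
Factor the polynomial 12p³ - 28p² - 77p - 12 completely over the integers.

(2p + 3)(6p + 1)(p - 4)

Trying the rational-root candidates, p = -3/2 is a root, so (2p + 3) divides it; the quotient is 6p² - 23p - 4.
The remaining quadratic factors as (p - 4)(6p + 1).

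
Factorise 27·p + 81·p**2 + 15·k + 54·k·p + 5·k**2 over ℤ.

(5·k + 9·p)·(k + 9·p + 3)

Group: 5·k·(k + 9·p + 3) + 9·p·(k + 9·p + 3); both groups contain (k + 9·p + 3).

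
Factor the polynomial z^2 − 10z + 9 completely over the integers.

Two integers with product 9 and sum −10 are −1 and −9.

(z − 1)(z − 9)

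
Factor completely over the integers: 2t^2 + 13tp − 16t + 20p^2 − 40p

Group: t(2t + 5p) + (4p − 8)(2t + 5p); both groups contain (2t + 5p).

(t + 4p − 8)(2t + 5p)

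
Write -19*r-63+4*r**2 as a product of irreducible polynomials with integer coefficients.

Need a pair with product 4·(-63) = -252 and sum -19: that's 9 and -28.
Split the middle term: 4*r**2+9*r - 28*r-63 = r*(4*r+9) - 7*(4*r+9).

(4*r+9)*(r-7)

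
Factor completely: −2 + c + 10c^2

Need a pair with product 10·(−2) = −20 and sum 1: that's −4 and 5.
Split the middle term: 10c^2 − 4c + 5c − 2 = 2c(5c − 2) + (5c − 2).

(2c + 1)(5c − 2)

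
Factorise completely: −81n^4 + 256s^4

(4s − 3n)(4s + 3n)(16s^2 + 9n^2)

(4s)⁴ − (3n)⁴ = ((4s)² − (3n)²)((4s)² + (3n)²); the first factor splits again, the second (16s^2 + 9n^2) is irreducible.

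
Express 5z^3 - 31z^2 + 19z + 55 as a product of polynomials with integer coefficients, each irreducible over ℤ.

By the rational root theorem, z = 11/5 is a root, giving the factor (5z - 11) and quotient z^2 - 4z - 5.
The remaining quadratic factors as (z + 1)(z - 5).

(5z - 11)(z + 1)(z - 5)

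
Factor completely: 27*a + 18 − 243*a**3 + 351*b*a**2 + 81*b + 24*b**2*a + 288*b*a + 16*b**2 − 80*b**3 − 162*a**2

−(4*b − 3*a + 1)*(5*b − 9*a − 6)*(4*b + 9*a + 3)

Group: 4*b*(−20*b**2 − 9*b*a + 9*b + 81*a**2 + 81*a + 18) + (−3*a + 1)*(−20*b**2 − 9*b*a + 9*b + 81*a**2 + 81*a + 18); both groups contain (−20*b**2 − 9*b*a + 9*b + 81*a**2 + 81*a + 18), so (4*b − 3*a + 1) is a factor with cofactor −20*b**2 − 9*b*a + 9*b + 81*a**2 + 81*a + 18.
The cofactor groups again: −20*b**2 − 9*b*a + 9*b + 81*a**2 + 81*a + 18 = −4*b*(5*b − 9*a − 6) + (−9*a − 3)*(5*b − 9*a − 6); both groups contain (5*b − 9*a − 6), giving −(4*b + 9*a + 3)*(5*b − 9*a − 6).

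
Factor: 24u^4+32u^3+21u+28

Group as (24u^4+21u) + (32u^3+28) = 3u(8u^3+7) + 4(8u^3+7).
Both groups share the factor (8u^3+7).

(3u+4)(8u^3+7)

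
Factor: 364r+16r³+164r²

Pull out the common factor 4r, then factor the remaining trinomial.

4r(4r+13)(r+7)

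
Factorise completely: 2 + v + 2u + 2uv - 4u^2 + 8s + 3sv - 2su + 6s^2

Group: 3s(2s - 2u + v + 2) + (2u + 1)(2s - 2u + v + 2); both groups contain (2s - 2u + v + 2).

(2s - 2u + v + 2)(3s + 2u + 1)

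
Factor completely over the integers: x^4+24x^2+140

(x^2+10)(x^2+14)

Substitute u = x^2 to get a quadratic in u, then factor.
x^2+10 is irreducible over ℤ (always positive, so no real roots).
x^2+14 is irreducible over ℤ (always positive, so no real roots).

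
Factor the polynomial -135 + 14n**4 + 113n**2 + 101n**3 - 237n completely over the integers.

(2n + 1)(7n - 9)(n + 3)(n + 5)

Among the possible rational roots, n = -1/2 is a root, giving the factor (2n + 1) and quotient 7n**3 + 47n**2 + 33n - 135.
Continuing, n = -5 is a root, so (n + 5) divides it; the quotient is 7n**2 + 12n - 27.
The remaining quadratic factors as (7n - 9)(n + 3).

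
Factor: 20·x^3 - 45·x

Pull out the common factor 5·x; 4·x^2 - 9 is a difference of squares.

5·x·(2·x + 3)·(2·x - 3)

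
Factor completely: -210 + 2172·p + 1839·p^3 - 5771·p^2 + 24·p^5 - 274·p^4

(4·p - 1)·(6·p - 1)·(p - 5)·(p^2 - 6·p + 42)

Testing divisors of the constant over divisors of the leading coefficient, p = 1/6 is a root, so (6·p - 1) is a factor; dividing leaves 4·p^4 - 45·p^3 + 299·p^2 - 912·p + 210.
Continuing, p = 1/4 is a root, so (4·p - 1) divides it; the quotient is p^3 - 11·p^2 + 72·p - 210.
Next, p = 5 is a root, so (p - 5) is a factor; dividing leaves p^2 - 6·p + 42.
The quadratic p^2 - 6·p + 42 has discriminant -132 < 0 and is irreducible over ℤ.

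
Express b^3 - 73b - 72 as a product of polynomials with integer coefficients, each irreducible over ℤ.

Trying the rational-root candidates, b = -1 is a root, so (b + 1) is a factor; dividing leaves b^2 - b - 72.
The remaining quadratic factors as (b + 8)(b - 9).

(b + 1)(b + 8)(b - 9)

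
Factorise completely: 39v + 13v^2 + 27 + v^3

(v + 1)(v + 3)(v + 9)

Among the possible rational roots, v = −3 is a root, so (v + 3) is a factor; dividing leaves v^2 + 10v + 9.
The remaining quadratic factors as (v + 1)(v + 9).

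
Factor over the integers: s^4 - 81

(s + 3)(s - 3)(s^2 + 9)

Write as (s^2)² − (9)², then factor s^2 - 9 once more.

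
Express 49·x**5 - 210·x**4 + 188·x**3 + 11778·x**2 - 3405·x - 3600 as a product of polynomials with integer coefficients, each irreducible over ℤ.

By the rational root theorem, x = -3/7 is a root, so (7·x + 3) is a factor; dividing leaves 7·x**4 - 33·x**3 + 41·x**2 + 1665·x - 1200.
Then x = 5/7 is a root, giving the factor (7·x - 5) and quotient x**3 - 4·x**2 + 3·x + 240.
Then x = -5 is a root, giving the factor (x + 5) and quotient x**2 - 9·x + 48.
The quadratic x**2 - 9·x + 48 has discriminant -111 < 0 and is irreducible over ℤ.

(7·x + 3)·(7·x - 5)·(x + 5)·(x**2 - 9·x + 48)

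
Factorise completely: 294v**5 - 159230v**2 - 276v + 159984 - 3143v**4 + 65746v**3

Among the possible rational roots, v = -6/7 is a root, giving the factor (7v + 6) and quotient 42v**4 - 485v**3 + 9808v**2 - 31154v + 26664.
Then v = 11/6 is a root, so (6v - 11) is a factor; dividing leaves 7v**3 - 68v**2 + 1510v - 2424.
Continuing, v = 12/7 is a root, giving the factor (7v - 12) and quotient v**2 - 8v + 202.
The quadratic v**2 - 8v + 202 has discriminant -744 < 0 and is irreducible over ℤ.

(6v - 11)(7v + 6)(7v - 12)(v**2 - 8v + 202)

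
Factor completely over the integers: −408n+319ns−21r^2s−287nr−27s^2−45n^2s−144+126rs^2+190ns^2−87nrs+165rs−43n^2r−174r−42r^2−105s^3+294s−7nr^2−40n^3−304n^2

−(5n+r−5s+3)(8n+7r−7s+8)(n+3s+6)

Group: 5n(−8n^2−7nr−17ns−56n−21rs−42r+21s^2+18s−48) + (r−5s+3)(−8n^2−7nr−17ns−56n−21rs−42r+21s^2+18s−48); both groups contain (−8n^2−7nr−17ns−56n−21rs−42r+21s^2+18s−48), so (5n+r−5s+3) is a factor with cofactor −8n^2−7nr−17ns−56n−21rs−42r+21s^2+18s−48.
The cofactor groups again: −8n^2−7nr−17ns−56n−21rs−42r+21s^2+18s−48 = −n(8n+7r−7s+8) + (−3s−6)(8n+7r−7s+8); both groups contain (8n+7r−7s+8), giving −(n+3s+6)(8n+7r−7s+8).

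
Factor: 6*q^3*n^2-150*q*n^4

Pull out the common factor 6*q*n^2; q^2-25*n^2 is a difference of squares.

6*n^2*q*(q-5*n)*(q+5*n)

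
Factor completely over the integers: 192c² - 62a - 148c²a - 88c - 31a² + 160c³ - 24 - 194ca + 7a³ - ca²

(8c - 7a - 4)(4c - a + 6)(5c + a + 1)

Group: 5c(32c² - 36ca + 32c + 7a² - 38a - 24) + (a + 1)(32c² - 36ca + 32c + 7a² - 38a - 24); both groups contain (32c² - 36ca + 32c + 7a² - 38a - 24), so (5c + a + 1) is a factor with cofactor 32c² - 36ca + 32c + 7a² - 38a - 24.
The cofactor groups again: 32c² - 36ca + 32c + 7a² - 38a - 24 = 8c(4c - a + 6) + (-7a - 4)(4c - a + 6); both groups contain (4c - a + 6), giving (8c - 7a - 4)(4c - a + 6).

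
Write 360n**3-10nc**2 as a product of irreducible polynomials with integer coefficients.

Pull out the common factor 10n; 36n**2-c**2 is a difference of squares.

10n(6n-c)(6n+c)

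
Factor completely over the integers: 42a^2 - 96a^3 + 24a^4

Pull out the common factor 6a^2, then factor the remaining trinomial.

6a^2(2a - 1)(2a - 7)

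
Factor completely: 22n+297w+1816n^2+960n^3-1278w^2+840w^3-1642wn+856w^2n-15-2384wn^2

Group: 12w(70w^2+118wn-19w-120n^2-2n+1) + (-8n-15)(70w^2+118wn-19w-120n^2-2n+1); both groups contain (70w^2+118wn-19w-120n^2-2n+1), so (12w-8n-15) is a factor with cofactor 70w^2+118wn-19w-120n^2-2n+1.
The cofactor groups again: 70w^2+118wn-19w-120n^2-2n+1 = 5w(14w-10n-1) + (12n-1)(14w-10n-1); both groups contain (14w-10n-1), giving (5w+12n-1)(14w-10n-1).

(14w-10n-1)(12w-8n-15)(5w+12n-1)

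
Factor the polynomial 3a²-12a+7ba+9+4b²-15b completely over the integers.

Group: b(4b+3a-3) + (a-3)(4b+3a-3); both groups contain (4b+3a-3).

(4b+3a-3)(b+a-3)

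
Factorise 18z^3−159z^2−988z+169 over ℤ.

By the rational root theorem, z = 1/6 is a root, so (6z−1) is a factor; dividing leaves 3z^2−26z−169.
The remaining quadratic factors as (z−13)(3z+13).

(3z+13)(6z−1)(z−13)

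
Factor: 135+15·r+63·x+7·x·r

Group as (7·x·r+63·x) + (15·r+135) = 7·x·(r+9) + 15·(r+9).
Both groups share the factor (r+9).

(7·x+15)·(r+9)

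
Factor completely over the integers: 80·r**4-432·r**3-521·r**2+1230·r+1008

Among the possible rational roots, r = -3/4 is a root, so (4·r+3) is a factor; dividing leaves 20·r**3-123·r**2-38·r+336.
Then r = -8/5 is a root, so (5·r+8) is a factor; dividing leaves 4·r**2-31·r+42.
The remaining quadratic factors as (4·r-7)(r-6).

(4·r+3)·(4·r-7)·(5·r+8)·(r-6)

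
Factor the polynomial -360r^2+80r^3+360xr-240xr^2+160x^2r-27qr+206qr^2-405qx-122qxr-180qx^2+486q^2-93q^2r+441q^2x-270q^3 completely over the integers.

Group: 5q(-54q^2+45qx+3qr-40xr+40r^2) + (-4x+2r-9)(-54q^2+45qx+3qr-40xr+40r^2); both groups contain (-54q^2+45qx+3qr-40xr+40r^2), so (5q-4x+2r-9) is a factor with cofactor -54q^2+45qx+3qr-40xr+40r^2.
The cofactor groups again: -54q^2+45qx+3qr-40xr+40r^2 = -9q(6q-5x+5r) + 8r(6q-5x+5r); both groups contain (6q-5x+5r), giving -(9q-8r)(6q-5x+5r).

-(5q-4x+2r-9)(6q-5x+5r)(9q-8r)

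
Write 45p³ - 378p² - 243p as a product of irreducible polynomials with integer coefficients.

9p(5p + 3)(p - 9)

Pull out the common factor 9p, then factor the remaining trinomial.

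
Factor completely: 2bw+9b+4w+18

(2w+9)(b+2)

Group as (2bw+9b) + (4w+18) = b(2w+9) + 2(2w+9).
Both groups share the factor (2w+9).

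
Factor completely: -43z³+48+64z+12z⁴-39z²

Trying the rational-root candidates, z = -1 is a root, so (z+1) is a factor; dividing leaves 12z³-55z²+16z+48.
Continuing, z = -3/4 is a root, so (4z+3) is a factor; dividing leaves 3z²-16z+16.
The remaining quadratic factors as (3z-4)(z-4).

(3z-4)(4z+3)(z+1)(z-4)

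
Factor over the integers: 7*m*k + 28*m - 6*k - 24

(7*m - 6)*(k + 4)

Group as (7*m*k + 28*m) + (-6*k - 24) = 7*m*(k + 4) - 6*(k + 4).
Both groups share the factor (k + 4).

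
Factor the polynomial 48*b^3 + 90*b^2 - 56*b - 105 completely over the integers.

Group as (48*b^3 - 56*b) + (90*b^2 - 105) = 8*b*(6*b^2 - 7) + 15*(6*b^2 - 7).
Both groups share the factor (6*b^2 - 7).

(8*b + 15)*(6*b^2 - 7)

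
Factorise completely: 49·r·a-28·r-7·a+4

(7·a-4)·(7·r-1)

Group as (49·r·a-28·r) + (-7·a+4) = 7·r·(7·a-4) - (7·a-4).
Both groups share the factor (7·a-4).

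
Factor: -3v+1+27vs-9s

Group as (27vs-3v) + (-9s+1) = 3v(9s-1) - (9s-1).
Both groups share the factor (9s-1).

(3v-1)(9s-1)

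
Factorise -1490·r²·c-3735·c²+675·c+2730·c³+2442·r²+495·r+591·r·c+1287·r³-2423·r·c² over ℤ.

(9·r-13·c+15)·(13·r-14·c+3)·(11·r+15·c)

Group: 11·r·(117·r²-295·r·c+222·r+182·c²-249·c+45) + 15·c·(117·r²-295·r·c+222·r+182·c²-249·c+45); both groups contain (117·r²-295·r·c+222·r+182·c²-249·c+45), so (11·r+15·c) is a factor with cofactor 117·r²-295·r·c+222·r+182·c²-249·c+45.
The cofactor groups again: 117·r²-295·r·c+222·r+182·c²-249·c+45 = 13·r·(9·r-13·c+15) + (-14·c+3)·(9·r-13·c+15); both groups contain (9·r-13·c+15), giving (13·r-14·c+3)·(9·r-13·c+15).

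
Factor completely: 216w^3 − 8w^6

−8w^3(w − 3)(w^2 + 3w + 9)

Pull out the common factor 8w^3, leaving −w^3 + 27.
Recognize a difference of cubes with the parts 3 and w.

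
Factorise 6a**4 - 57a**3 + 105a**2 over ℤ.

Pull out the common factor 3a**2, then factor the remaining trinomial.

3a**2(2a - 5)(a - 7)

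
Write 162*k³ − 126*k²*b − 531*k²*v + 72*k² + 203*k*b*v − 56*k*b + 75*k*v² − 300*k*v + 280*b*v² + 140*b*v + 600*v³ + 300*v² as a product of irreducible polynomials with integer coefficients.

(9*k − 7*b − 15*v)*(2*k − 5*v)*(9*k + 8*v + 4)

Group: 2*k*(81*k² − 63*k*b − 63*k*v + 36*k − 56*b*v − 28*b − 120*v² − 60*v) − 5*v*(81*k² − 63*k*b − 63*k*v + 36*k − 56*b*v − 28*b − 120*v² − 60*v); both groups contain (81*k² − 63*k*b − 63*k*v + 36*k − 56*b*v − 28*b − 120*v² − 60*v), so (2*k − 5*v) is a factor with cofactor 81*k² − 63*k*b − 63*k*v + 36*k − 56*b*v − 28*b − 120*v² − 60*v.
The cofactor groups again: 81*k² − 63*k*b − 63*k*v + 36*k − 56*b*v − 28*b − 120*v² − 60*v = 9*k*(9*k + 8*v + 4) + (−7*b − 15*v)*(9*k + 8*v + 4); both groups contain (9*k + 8*v + 4), giving (9*k − 7*b − 15*v)*(9*k + 8*v + 4).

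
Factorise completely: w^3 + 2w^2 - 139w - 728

Among the possible rational roots, w = -7 is a root, giving the factor (w + 7) and quotient w^2 - 5w - 104.
The remaining quadratic factors as (w - 13)(w + 8).

(w + 7)(w + 8)(w - 13)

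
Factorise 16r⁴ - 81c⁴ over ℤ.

(2r - 3c)(2r + 3c)(4r² + 9c²)

Difference of squares twice: with A = 2r and B = 3c, A⁴ − B⁴ = (A² − B²)(A² + B²), and A² − B² factors again.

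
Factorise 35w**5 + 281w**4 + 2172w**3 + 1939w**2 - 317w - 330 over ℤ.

Trying the rational-root candidates, w = 2/5 is a root, giving the factor (5w - 2) and quotient 7w**4 + 59w**3 + 458w**2 + 571w + 165.
Continuing, w = -1 is a root, giving the factor (w + 1) and quotient 7w**3 + 52w**2 + 406w + 165.
Continuing, w = -3/7 is a root, giving the factor (7w + 3) and quotient w**2 + 7w + 55.
The quadratic w**2 + 7w + 55 has discriminant -171 < 0 and is irreducible over ℤ.

(5w - 2)(7w + 3)(w + 1)(w**2 + 7w + 55)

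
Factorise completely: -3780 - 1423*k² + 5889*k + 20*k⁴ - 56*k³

(2*k - 15)*(2*k - 7)*(5*k - 4)*(k + 9)

Trying the rational-root candidates, k = 7/2 is a root, so (2*k - 7) is a factor; dividing leaves 10*k³ + 7*k² - 687*k + 540.
Next, k = 15/2 is a root, giving the factor (2*k - 15) and quotient 5*k² + 41*k - 36.
The remaining quadratic factors as (k + 9)(5*k - 4).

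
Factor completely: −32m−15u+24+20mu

(4m−3)(5u−8)

Group as (20mu−32m) + (−15u+24) = 4m(5u−8) − 3(5u−8).
Both groups share the factor (5u−8).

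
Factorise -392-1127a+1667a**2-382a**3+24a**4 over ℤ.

Testing divisors of the constant over divisors of the leading coefficient, a = -1/4 is a root, so (4a+1) is a factor; dividing leaves 6a**3-97a**2+441a-392.
Next, a = 8 is a root, so (a-8) is a factor; dividing leaves 6a**2-49a+49.
The remaining quadratic factors as (a-7)(6a-7).

(4a+1)(6a-7)(a-7)(a-8)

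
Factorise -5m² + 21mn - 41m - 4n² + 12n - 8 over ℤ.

-(5m - n + 1)(m - 4n + 8)

Group: -5m(m - 4n + 8) + (n - 1)(m - 4n + 8); both groups contain (m - 4n + 8).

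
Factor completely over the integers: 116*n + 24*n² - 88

4*(2*n + 11)*(3*n - 2)

Pull out the common factor 4, then factor the remaining trinomial.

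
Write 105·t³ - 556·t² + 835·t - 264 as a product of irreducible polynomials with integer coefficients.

Trying the rational-root candidates, t = 3/7 is a root, so (7·t - 3) is a factor; dividing leaves 15·t² - 73·t + 88.
The remaining quadratic factors as (3·t - 8)(5·t - 11).

(3·t - 8)·(5·t - 11)·(7·t - 3)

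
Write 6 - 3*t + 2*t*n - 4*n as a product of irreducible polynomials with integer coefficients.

Group as (2*t*n - 3*t) + (-4*n + 6) = t*(2*n - 3) - 2*(2*n - 3).
Both groups share the factor (2*n - 3).

(2*n - 3)*(t - 2)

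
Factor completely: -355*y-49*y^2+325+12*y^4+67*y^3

Testing divisors of the constant over divisors of the leading coefficient, y = -13/4 is a root, so (4*y+13) is a factor; dividing leaves 3*y^3+7*y^2-35*y+25.
Continuing, y = -5 is a root, so (y+5) divides it; the quotient is 3*y^2-8*y+5.
The remaining quadratic factors as (3*y-5)(y-1).

(3*y-5)*(4*y+13)*(y+5)*(y-1)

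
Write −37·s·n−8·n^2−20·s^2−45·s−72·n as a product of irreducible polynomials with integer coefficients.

Group: −4·s·(5·s+8·n) + (−n−9)·(5·s+8·n); both groups contain (5·s+8·n).

−(5·s+8·n)·(4·s+n+9)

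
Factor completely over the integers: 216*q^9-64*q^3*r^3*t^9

Pull out the common factor 8*q^3, leaving 27*q^6-8*r^3*t^9.
Recognize a difference of cubes with the parts 3*q^2 and 2*r*t^3.

8*q^3*(3*q^2-2*r*t^3)*(9*q^4+6*q^2*r*t^3+4*r^2*t^6)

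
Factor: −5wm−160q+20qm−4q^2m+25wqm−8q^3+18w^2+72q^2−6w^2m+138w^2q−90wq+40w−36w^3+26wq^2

Group: w(−36w^2−6wq−6wm+18w+2q^2+qm−18q−5m+40) − 4q(−36w^2−6wq−6wm+18w+2q^2+qm−18q−5m+40); both groups contain (−36w^2−6wq−6wm+18w+2q^2+qm−18q−5m+40), so (w−4q) is a factor with cofactor −36w^2−6wq−6wm+18w+2q^2+qm−18q−5m+40.
The cofactor groups again: −36w^2−6wq−6wm+18w+2q^2+qm−18q−5m+40 = −6w(6w+2q+m−8) + (q−5)(6w+2q+m−8); both groups contain (6w+2q+m−8), giving −(6w−q+5)(6w+2q+m−8).

−(w−4q)(6w−q+5)(6w+2q+m−8)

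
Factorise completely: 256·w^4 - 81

(4·w + 3)·(4·w - 3)·(16·w^2 + 9)

(4·w)⁴ − (3)⁴ = ((4·w)² − (3)²)((4·w)² + (3)²); the first factor splits again, the second (16·w^2 + 9) is irreducible.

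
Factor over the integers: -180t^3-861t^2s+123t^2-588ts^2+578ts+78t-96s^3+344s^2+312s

-(12t+3s-13)(t+4s)(15t+8s+6)

Group: 15t(-12t^2-51ts+13t-12s^2+52s) + (8s+6)(-12t^2-51ts+13t-12s^2+52s); both groups contain (-12t^2-51ts+13t-12s^2+52s), so (15t+8s+6) is a factor with cofactor -12t^2-51ts+13t-12s^2+52s.
The cofactor groups again: -12t^2-51ts+13t-12s^2+52s = -t(12t+3s-13) - 4s(12t+3s-13); both groups contain (12t+3s-13), giving -(t+4s)(12t+3s-13).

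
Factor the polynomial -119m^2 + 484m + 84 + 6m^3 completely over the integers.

(6m + 1)(m - 14)(m - 6)

Among the possible rational roots, m = 14 is a root, giving the factor (m - 14) and quotient 6m^2 - 35m - 6.
The remaining quadratic factors as (m - 6)(6m + 1).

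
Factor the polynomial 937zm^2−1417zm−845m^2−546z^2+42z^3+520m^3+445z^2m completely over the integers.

(14z+13m)(3z+5m)(z+8m−13)

Group: z(42z^2+109zm+65m^2) + (8m−13)(42z^2+109zm+65m^2); both groups contain (42z^2+109zm+65m^2), so (z+8m−13) is a factor with cofactor 42z^2+109zm+65m^2.
The cofactor groups again: 42z^2+109zm+65m^2 = 14z(3z+5m) + 13m(3z+5m); both groups contain (3z+5m), giving (14z+13m)(3z+5m).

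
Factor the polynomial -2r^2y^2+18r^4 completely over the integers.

Factor out 2r^2, leaving 9r^2-y^2, which is a difference of two squares.

2r^2(3r+y)(3r-y)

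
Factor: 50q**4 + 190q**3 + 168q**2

Pull out the common factor 2q**2, then factor the remaining trinomial.

2q**2(5q + 12)(5q + 7)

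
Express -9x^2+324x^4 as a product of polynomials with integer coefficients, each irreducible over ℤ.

Factor out 9x^2, leaving 36x^2-1, which is a difference of two squares.

9x^2(6x+1)(6x-1)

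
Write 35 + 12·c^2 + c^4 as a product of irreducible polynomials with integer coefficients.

Substitute u = c^2 to get a quadratic in u, then factor.
c^2 + 7 is irreducible over ℤ (always positive, so no real roots).
c^2 + 5 is irreducible over ℤ (always positive, so no real roots).

(c^2 + 5)·(c^2 + 7)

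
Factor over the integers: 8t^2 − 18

Every term has a factor of 2. Then 4t^2 − 9 = (2t)² − (3)².

2(2t + 3)(2t − 3)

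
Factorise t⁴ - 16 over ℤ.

(t + 2)(t - 2)(t² + 4)

Write as (t²)² − (4)², then factor t² - 4 once more.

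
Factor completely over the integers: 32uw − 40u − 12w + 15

(4w − 5)(8u − 3)

Group as (32uw − 40u) + (−12w + 15) = 8u(4w − 5) − 3(4w − 5).
Both groups share the factor (4w − 5).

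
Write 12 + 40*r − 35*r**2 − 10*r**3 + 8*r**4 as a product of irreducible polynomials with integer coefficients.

(2*r − 3)*(4*r + 1)*(r + 2)*(r − 2)

By the rational root theorem, r = 3/2 is a root, giving the factor (2*r − 3) and quotient 4*r**3 + r**2 − 16*r − 4.
Continuing, r = −1/4 is a root, so (4*r + 1) is a factor; dividing leaves r**2 − 4.
The remaining quadratic factors as (r − 2)(r + 2).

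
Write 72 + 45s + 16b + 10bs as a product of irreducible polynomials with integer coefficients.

Group as (10bs + 16b) + (45s + 72) = 2b(5s + 8) + 9(5s + 8).
Both groups share the factor (5s + 8).

(2b + 9)(5s + 8)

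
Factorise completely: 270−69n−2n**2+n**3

Trying the rational-root candidates, n = 5 is a root, so (n−5) divides it; the quotient is n**2+3n−54.
The remaining quadratic factors as (n+9)(n−6).

(n+9)(n−5)(n−6)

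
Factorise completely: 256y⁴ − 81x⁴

(4y − 3x)(4y + 3x)(16y² + 9x²)

(4y)⁴ − (3x)⁴ = ((4y)² − (3x)²)((4y)² + (3x)²); the first factor splits again, the second (16y² + 9x²) is irreducible.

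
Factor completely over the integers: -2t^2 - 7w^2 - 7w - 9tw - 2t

Group: -2t(t + w + 1) - 7w(t + w + 1); both groups contain (t + w + 1).

-(2t + 7w)(t + w + 1)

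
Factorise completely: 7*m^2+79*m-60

Need a pair with product 7·(-60) = -420 and sum 79: that's -5 and 84.
Split the middle term: 7*m^2-5*m + 84*m-60 = m*(7*m-5) + 12*(7*m-5).

(7*m-5)*(m+12)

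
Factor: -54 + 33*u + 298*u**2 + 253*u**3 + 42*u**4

(2*u + 9)*(3*u - 1)*(7*u + 6)*(u + 1)

Trying the rational-root candidates, u = 1/3 is a root, giving the factor (3*u - 1) and quotient 14*u**3 + 89*u**2 + 129*u + 54.
Next, u = -9/2 is a root, giving the factor (2*u + 9) and quotient 7*u**2 + 13*u + 6.
The remaining quadratic factors as (u + 1)(7*u + 6).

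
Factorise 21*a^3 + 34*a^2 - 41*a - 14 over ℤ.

(3*a + 7)*(7*a + 2)*(a - 1)

Among the possible rational roots, a = -7/3 is a root, so (3*a + 7) is a factor; dividing leaves 7*a^2 - 5*a - 2.
The remaining quadratic factors as (a - 1)(7*a + 2).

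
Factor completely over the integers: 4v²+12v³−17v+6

(2v+3)(2v−1)(3v−2)

By the rational root theorem, v = 1/2 is a root, so (2v−1) is a factor; dividing leaves 6v²+5v−6.
The remaining quadratic factors as (2v+3)(3v−2).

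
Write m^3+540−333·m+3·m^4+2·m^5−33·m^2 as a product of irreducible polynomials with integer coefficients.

(2·m−3)·(m+4)·(m−3)·(m^2+2·m+15)

By the rational root theorem, m = 3/2 is a root, so (2·m−3) is a factor; dividing leaves m^4+3·m^3+5·m^2−9·m−180.
Then m = 3 is a root, so (m−3) is a factor; dividing leaves m^3+6·m^2+23·m+60.
Next, m = −4 is a root, so (m+4) divides it; the quotient is m^2+2·m+15.
The quadratic m^2+2·m+15 has discriminant −56 < 0 and is irreducible over ℤ.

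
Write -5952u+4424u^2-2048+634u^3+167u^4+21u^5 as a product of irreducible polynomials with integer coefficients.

(3u-4)(7u+2)(u+8)(u^2+u+32)

Testing divisors of the constant over divisors of the leading coefficient, u = -8 is a root, giving the factor (u+8) and quotient 21u^4-u^3+642u^2-712u-256.
Next, u = -2/7 is a root, so (7u+2) divides it; the quotient is 3u^3-u^2+92u-128.
Then u = 4/3 is a root, giving the factor (3u-4) and quotient u^2+u+32.
The quadratic u^2+u+32 has discriminant -127 < 0 and is irreducible over ℤ.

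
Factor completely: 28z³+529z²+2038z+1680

By the rational root theorem, z = -8/7 is a root, so (7z+8) is a factor; dividing leaves 4z²+71z+210.
The remaining quadratic factors as (z+14)(4z+15).

(4z+15)(7z+8)(z+14)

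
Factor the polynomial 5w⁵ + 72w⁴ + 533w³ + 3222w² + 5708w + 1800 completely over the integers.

(5w + 2)(w + 2)(w + 9)(w² + 3w + 50)

Testing divisors of the constant over divisors of the leading coefficient, w = -2 is a root, so (w + 2) divides it; the quotient is 5w⁴ + 62w³ + 409w² + 2404w + 900.
Next, w = -2/5 is a root, so (5w + 2) is a factor; dividing leaves w³ + 12w² + 77w + 450.
Next, w = -9 is a root, so (w + 9) divides it; the quotient is w² + 3w + 50.
The quadratic w² + 3w + 50 has discriminant -191 < 0 and is irreducible over ℤ.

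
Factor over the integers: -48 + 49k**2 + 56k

Need a pair with product 49·(-48) = -2352 and sum 56: that's 84 and -28.
Split the middle term: 49k**2 + 84k - 28k - 48 = 7k(7k + 12) - 4(7k + 12).

(7k + 12)(7k - 4)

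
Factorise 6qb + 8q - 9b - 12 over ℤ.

Group as (6qb + 8q) + (-9b - 12) = 2q(3b + 4) - 3(3b + 4).
Both groups share the factor (3b + 4).

(2q - 3)(3b + 4)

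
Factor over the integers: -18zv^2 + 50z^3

2z(5z - 3v)(5z + 3v)

Every term has a factor of 2z. Then 25z^2 - 9v^2 = (5z)² − (3v)².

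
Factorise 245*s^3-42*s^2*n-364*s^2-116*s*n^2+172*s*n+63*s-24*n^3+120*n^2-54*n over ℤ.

(7*s-6*n)*(5*s+2*n-1)*(7*s+2*n-9)

Group: 7*s*(35*s^2-16*s*n-7*s-12*n^2+6*n) + (2*n-9)*(35*s^2-16*s*n-7*s-12*n^2+6*n); both groups contain (35*s^2-16*s*n-7*s-12*n^2+6*n), so (7*s+2*n-9) is a factor with cofactor 35*s^2-16*s*n-7*s-12*n^2+6*n.
The cofactor groups again: 35*s^2-16*s*n-7*s-12*n^2+6*n = 5*s*(7*s-6*n) + (2*n-1)*(7*s-6*n); both groups contain (7*s-6*n), giving (5*s+2*n-1)*(7*s-6*n).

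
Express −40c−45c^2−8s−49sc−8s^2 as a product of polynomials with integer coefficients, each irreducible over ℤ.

Group: −s(8s+9c+8) − 5c(8s+9c+8); both groups contain (8s+9c+8).

−(s+5c)(8s+9c+8)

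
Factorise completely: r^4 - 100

Substitute u = r^2 to get a quadratic in u, then factor.
r^2 + 10 is irreducible over ℤ (always positive, so no real roots).
r^2 - 10 is irreducible over ℤ (10 is not a perfect square).

(r^2 + 10)*(r^2 - 10)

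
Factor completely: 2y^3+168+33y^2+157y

Among the possible rational roots, y = −7 is a root, so (y+7) divides it; the quotient is 2y^2+19y+24.
The remaining quadratic factors as (2y+3)(y+8).

(2y+3)(y+7)(y+8)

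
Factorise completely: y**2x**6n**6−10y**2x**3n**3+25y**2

y**2(x**3n**3−5)**2

Pull out the common factor y**2, leaving x**6n**6−10x**3n**3+25.
Recognize a perfect-square trinomial with the parts 5 and x**3n**3.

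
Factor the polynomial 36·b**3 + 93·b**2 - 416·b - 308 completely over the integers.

(3·b + 14)·(3·b + 2)·(4·b - 11)

Trying the rational-root candidates, b = 11/4 is a root, so (4·b - 11) is a factor; dividing leaves 9·b**2 + 48·b + 28.
The remaining quadratic factors as (3·b + 2)(3·b + 14).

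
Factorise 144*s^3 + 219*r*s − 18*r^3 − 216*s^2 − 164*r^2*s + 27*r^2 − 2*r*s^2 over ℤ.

−(2*r + 2*s − 3)*(9*r − 8*s)*(r + 9*s)

Group: r*(−18*r^2 − 2*r*s + 27*r + 16*s^2 − 24*s) + 9*s*(−18*r^2 − 2*r*s + 27*r + 16*s^2 − 24*s); both groups contain (−18*r^2 − 2*r*s + 27*r + 16*s^2 − 24*s), so (r + 9*s) is a factor with cofactor −18*r^2 − 2*r*s + 27*r + 16*s^2 − 24*s.
The cofactor groups again: −18*r^2 − 2*r*s + 27*r + 16*s^2 − 24*s = −9*r*(2*r + 2*s − 3) + 8*s*(2*r + 2*s − 3); both groups contain (2*r + 2*s − 3), giving −(9*r − 8*s)*(2*r + 2*s − 3).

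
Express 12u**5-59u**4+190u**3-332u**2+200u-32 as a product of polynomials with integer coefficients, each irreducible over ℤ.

(3u-2)(4u-1)(u-2)(u**2-2u+8)

Testing divisors of the constant over divisors of the leading coefficient, u = 2 is a root, so (u-2) is a factor; dividing leaves 12u**4-35u**3+120u**2-92u+16.
Then u = 1/4 is a root, giving the factor (4u-1) and quotient 3u**3-8u**2+28u-16.
Continuing, u = 2/3 is a root, giving the factor (3u-2) and quotient u**2-2u+8.
The quadratic u**2-2u+8 has discriminant -28 < 0 and is irreducible over ℤ.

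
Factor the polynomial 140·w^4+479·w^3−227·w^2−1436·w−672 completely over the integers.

(4·w−7)·(5·w+8)·(7·w+4)·(w+3)

Trying the rational-root candidates, w = −3 is a root, so (w+3) is a factor; dividing leaves 140·w^3+59·w^2−404·w−224.
Continuing, w = 7/4 is a root, so (4·w−7) divides it; the quotient is 35·w^2+76·w+32.
The remaining quadratic factors as (7·w+4)(5·w+8).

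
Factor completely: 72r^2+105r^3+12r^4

Pull out the common factor 3r^2, then factor the remaining trinomial.

3r^2(4r+3)(r+8)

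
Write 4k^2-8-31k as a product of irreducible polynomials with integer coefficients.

Need a pair with product 4·(-8) = -32 and sum -31: that's -32 and 1.
Split the middle term: 4k^2-32k + k-8 = 4k(k-8) + (k-8).

(4k+1)(k-8)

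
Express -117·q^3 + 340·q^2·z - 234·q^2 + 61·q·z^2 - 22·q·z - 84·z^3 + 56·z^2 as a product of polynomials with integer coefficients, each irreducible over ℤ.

Group: q·(-117·q^2 - 11·q·z + 28·z^2) + (-3·z + 2)·(-117·q^2 - 11·q·z + 28·z^2); both groups contain (-117·q^2 - 11·q·z + 28·z^2), so (q - 3·z + 2) is a factor with cofactor -117·q^2 - 11·q·z + 28·z^2.
The cofactor groups again: -117·q^2 - 11·q·z + 28·z^2 = -13·q·(9·q - 4·z) - 7·z·(9·q - 4·z); both groups contain (9·q - 4·z), giving -(13·q + 7·z)·(9·q - 4·z).

-(13·q + 7·z)·(9·q - 4·z)·(q - 3·z + 2)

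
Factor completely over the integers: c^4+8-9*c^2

Substitute u = c^2 to get a quadratic in u, then factor.
c^2-8 is irreducible over ℤ (8 is not a perfect square).
c^2-1 is a difference of squares.

(c+1)*(c-1)*(c^2-8)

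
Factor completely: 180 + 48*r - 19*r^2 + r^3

Testing divisors of the constant over divisors of the leading coefficient, r = 6 is a root, so (r - 6) divides it; the quotient is r^2 - 13*r - 30.
The remaining quadratic factors as (r - 15)(r + 2).

(r + 2)*(r - 15)*(r - 6)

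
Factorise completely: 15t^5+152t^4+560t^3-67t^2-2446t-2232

(3t+4)(5t+9)(t-2)(t^2+9t+31)

Trying the rational-root candidates, t = 2 is a root, so (t-2) is a factor; dividing leaves 15t^4+182t^3+924t^2+1781t+1116.
Then t = -4/3 is a root, so (3t+4) divides it; the quotient is 5t^3+54t^2+236t+279.
Continuing, t = -9/5 is a root, giving the factor (5t+9) and quotient t^2+9t+31.
The quadratic t^2+9t+31 has discriminant -43 < 0 and is irreducible over ℤ.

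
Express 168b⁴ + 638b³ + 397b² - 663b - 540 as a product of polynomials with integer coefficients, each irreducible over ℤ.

Testing divisors of the constant over divisors of the leading coefficient, b = -12/7 is a root, giving the factor (7b + 12) and quotient 24b³ + 50b² - 29b - 45.
Then b = 1 is a root, so (b - 1) is a factor; dividing leaves 24b² + 74b + 45.
The remaining quadratic factors as (4b + 9)(6b + 5).

(4b + 9)(6b + 5)(7b + 12)(b - 1)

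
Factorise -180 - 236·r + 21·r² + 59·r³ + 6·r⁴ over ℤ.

Trying the rational-root candidates, r = -5/6 is a root, giving the factor (6·r + 5) and quotient r³ + 9·r² - 4·r - 36.
Next, r = -9 is a root, so (r + 9) divides it; the quotient is r² - 4.
The remaining quadratic factors as (r - 2)(r + 2).

(6·r + 5)·(r + 2)·(r + 9)·(r - 2)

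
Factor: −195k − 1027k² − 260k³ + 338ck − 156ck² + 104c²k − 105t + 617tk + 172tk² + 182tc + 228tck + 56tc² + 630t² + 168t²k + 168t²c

(7t + 13k)(6t + 2c − 5k − 1)(4c + 4k + 15)

Group: 6t(28tc + 28tk + 105t + 52ck + 52k² + 195k) + (2c − 5k − 1)(28tc + 28tk + 105t + 52ck + 52k² + 195k); both groups contain (28tc + 28tk + 105t + 52ck + 52k² + 195k), so (6t + 2c − 5k − 1) is a factor with cofactor 28tc + 28tk + 105t + 52ck + 52k² + 195k.
The cofactor groups again: 28tc + 28tk + 105t + 52ck + 52k² + 195k = 7t(4c + 4k + 15) + 13k(4c + 4k + 15); both groups contain (4c + 4k + 15), giving (7t + 13k)(4c + 4k + 15).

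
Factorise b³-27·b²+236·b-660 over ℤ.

Trying the rational-root candidates, b = 10 is a root, giving the factor (b-10) and quotient b²-17·b+66.
The remaining quadratic factors as (b-6)(b-11).

(b-10)·(b-11)·(b-6)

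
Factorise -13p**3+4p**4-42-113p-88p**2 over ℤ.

Among the possible rational roots, p = -3/4 is a root, giving the factor (4p+3) and quotient p**3-4p**2-19p-14.
Then p = -2 is a root, so (p+2) is a factor; dividing leaves p**2-6p-7.
The remaining quadratic factors as (p+1)(p-7).

(4p+3)(p+1)(p+2)(p-7)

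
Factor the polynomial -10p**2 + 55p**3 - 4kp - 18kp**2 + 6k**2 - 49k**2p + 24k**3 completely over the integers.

(3k - 5p)(8k - 11p + 2)(k + p)

Group: 8k(3k**2 - 2kp - 5p**2) + (-11p + 2)(3k**2 - 2kp - 5p**2); both groups contain (3k**2 - 2kp - 5p**2), so (8k - 11p + 2) is a factor with cofactor 3k**2 - 2kp - 5p**2.
The cofactor groups again: 3k**2 - 2kp - 5p**2 = k(3k - 5p) + p(3k - 5p); both groups contain (3k - 5p), giving (k + p)(3k - 5p).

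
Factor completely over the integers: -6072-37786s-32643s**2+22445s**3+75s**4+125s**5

(5s+1)(5s+3)(5s-11)(s**2+2s+184)

By the rational root theorem, s = -1/5 is a root, giving the factor (5s+1) and quotient 25s**4+10s**3+4487s**2-7426s-6072.
Then s = -3/5 is a root, so (5s+3) divides it; the quotient is 5s**3-s**2+898s-2024.
Next, s = 11/5 is a root, so (5s-11) divides it; the quotient is s**2+2s+184.
The quadratic s**2+2s+184 has discriminant -732 < 0 and is irreducible over ℤ.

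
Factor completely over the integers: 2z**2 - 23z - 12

Need a pair with product 2·(-12) = -24 and sum -23: that's 1 and -24.
Split the middle term: 2z**2 + z - 24z - 12 = z(2z + 1) - 12(2z + 1).

(2z + 1)(z - 12)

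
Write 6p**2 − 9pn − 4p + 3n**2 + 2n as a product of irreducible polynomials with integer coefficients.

Group: 2p(3p − 3n − 2) − n(3p − 3n − 2); both groups contain (3p − 3n − 2).

(3p − 3n − 2)(2p − n)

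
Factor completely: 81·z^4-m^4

(3·z-m)·(3·z+m)·(9·z^2+m^2)

(3·z)⁴ − (m)⁴ = ((3·z)² − (m)²)((3·z)² + (m)²); the first factor splits again, the second (9·z^2+m^2) is irreducible.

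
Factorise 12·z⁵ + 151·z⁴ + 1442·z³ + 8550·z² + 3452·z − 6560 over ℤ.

(3·z − 2)·(4·z + 5)·(z + 8)·(z² + 4·z + 82)

Testing divisors of the constant over divisors of the leading coefficient, z = −5/4 is a root, so (4·z + 5) divides it; the quotient is 3·z⁴ + 34·z³ + 318·z² + 1740·z − 1312.
Next, z = −8 is a root, giving the factor (z + 8) and quotient 3·z³ + 10·z² + 238·z − 164.
Continuing, z = 2/3 is a root, giving the factor (3·z − 2) and quotient z² + 4·z + 82.
The quadratic z² + 4·z + 82 has discriminant −312 < 0 and is irreducible over ℤ.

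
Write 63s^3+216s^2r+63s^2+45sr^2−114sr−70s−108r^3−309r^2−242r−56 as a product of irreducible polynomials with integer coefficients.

(7s−4r−7)(3s+3r+2)(3s+9r+4)

Group: 3s(21s^2+51sr+7s−36r^2−79r−28) + (3r+2)(21s^2+51sr+7s−36r^2−79r−28); both groups contain (21s^2+51sr+7s−36r^2−79r−28), so (3s+3r+2) is a factor with cofactor 21s^2+51sr+7s−36r^2−79r−28.
The cofactor groups again: 21s^2+51sr+7s−36r^2−79r−28 = 3s(7s−4r−7) + (9r+4)(7s−4r−7); both groups contain (7s−4r−7), giving (3s+9r+4)(7s−4r−7).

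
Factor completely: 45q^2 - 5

Factor out 5, leaving 9q^2 - 1, which is a difference of two squares.

5(3q + 1)(3q - 1)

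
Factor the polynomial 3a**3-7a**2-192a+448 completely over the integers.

(3a-7)(a+8)(a-8)

Trying the rational-root candidates, a = 7/3 is a root, so (3a-7) divides it; the quotient is a**2-64.
The remaining quadratic factors as (a-8)(a+8).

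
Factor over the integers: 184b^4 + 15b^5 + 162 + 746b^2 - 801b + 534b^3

(3b - 1)(5b - 2)(b + 9)(b^2 + 4b + 9)

Among the possible rational roots, b = 2/5 is a root, so (5b - 2) divides it; the quotient is 3b^4 + 38b^3 + 122b^2 + 198b - 81.
Continuing, b = -9 is a root, giving the factor (b + 9) and quotient 3b^3 + 11b^2 + 23b - 9.
Then b = 1/3 is a root, so (3b - 1) is a factor; dividing leaves b^2 + 4b + 9.
The quadratic b^2 + 4b + 9 has discriminant -20 < 0 and is irreducible over ℤ.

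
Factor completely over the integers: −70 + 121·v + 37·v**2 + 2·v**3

Testing divisors of the constant over divisors of the leading coefficient, v = −5 is a root, so (v + 5) is a factor; dividing leaves 2·v**2 + 27·v − 14.
The remaining quadratic factors as (2·v − 1)(v + 14).

(2·v − 1)·(v + 14)·(v + 5)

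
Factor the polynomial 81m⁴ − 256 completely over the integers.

Write as (9m²)² − (16)², then factor 9m² − 16 once more.

(3m + 4)(3m − 4)(9m² + 16)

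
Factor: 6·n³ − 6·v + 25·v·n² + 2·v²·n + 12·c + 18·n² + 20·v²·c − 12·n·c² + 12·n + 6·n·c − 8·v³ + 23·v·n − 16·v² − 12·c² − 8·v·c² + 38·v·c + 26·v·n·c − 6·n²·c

−(4·v + n − 2·c + 2)·(v − 2·n − 2·c)·(2·v + 3·n + 3)

Group: v·(−8·v² − 14·v·n + 4·v·c − 16·v − 3·n² + 6·n·c − 9·n + 6·c − 6) + (−2·n − 2·c)·(−8·v² − 14·v·n + 4·v·c − 16·v − 3·n² + 6·n·c − 9·n + 6·c − 6); both groups contain (−8·v² − 14·v·n + 4·v·c − 16·v − 3·n² + 6·n·c − 9·n + 6·c − 6), so (v − 2·n − 2·c) is a factor with cofactor −8·v² − 14·v·n + 4·v·c − 16·v − 3·n² + 6·n·c − 9·n + 6·c − 6.
The cofactor groups again: −8·v² − 14·v·n + 4·v·c − 16·v − 3·n² + 6·n·c − 9·n + 6·c − 6 = −4·v·(2·v + 3·n + 3) + (−n + 2·c − 2)·(2·v + 3·n + 3); both groups contain (2·v + 3·n + 3), giving −(4·v + n − 2·c + 2)·(2·v + 3·n + 3).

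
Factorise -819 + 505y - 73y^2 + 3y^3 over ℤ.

Trying the rational-root candidates, y = 9 is a root, so (y - 9) divides it; the quotient is 3y^2 - 46y + 91.
The remaining quadratic factors as (y - 13)(3y - 7).

(3y - 7)(y - 13)(y - 9)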